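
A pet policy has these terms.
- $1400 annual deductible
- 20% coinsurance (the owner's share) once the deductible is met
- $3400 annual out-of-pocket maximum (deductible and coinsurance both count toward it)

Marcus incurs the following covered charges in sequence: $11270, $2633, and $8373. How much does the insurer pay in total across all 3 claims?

#1 ($11270): $1400 finishes the deductible; $9870 goes to coinsurance; 20% of $9870 = $1974. Cost to owner: $3374. OOP to date $3374. Plan pays $11270 − $3374 = $7896.
#2 ($2633): 20% coinsurance on $2633 = $526.60. OOP would hit $3900.60 > $3400, so the cap limits the owner to $3400 − $3374 = $26. Plan pays $2633 − $26 = $2607.
#3 ($8373): 20% coinsurance on $8373 = $1674.60. Adding that to $3400 gives $5074.60, past the $3400 cap; owner pays only $3400 − $3400 = $0. Plan pays $8373 − $0 = $8373.
Insurer total = bills − owner's total = $22276 − $3400 = $18876.

$18876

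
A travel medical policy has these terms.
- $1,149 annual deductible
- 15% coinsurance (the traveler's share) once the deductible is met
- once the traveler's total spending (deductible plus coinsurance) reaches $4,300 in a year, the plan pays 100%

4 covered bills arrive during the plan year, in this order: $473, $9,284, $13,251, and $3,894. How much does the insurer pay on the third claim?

Claim 1 — $473: all of it applies to the deductible. Traveler owes $473 (running OOP $473). Insurer: $473 − $473 = $0.
Claim 2 — $9,284: deductible takes $676, $8,608 remains; 15% of $8,608 = $1,291.20. Traveler owes $1,967.20 (running OOP $2,440.20). Insurer: $9,284 − $1,967.20 = $7,316.80.
Claim 3 — $13,251: 15% coinsurance on $13,251 = $1,987.65. Adding that to $2,440.20 gives $4,427.85, past the $4,300 cap; traveler pays only $4,300 − $2,440.20 = $1,859.80. Insurer: $13,251 − $1,859.80 = $11,391.20.

$11,391.20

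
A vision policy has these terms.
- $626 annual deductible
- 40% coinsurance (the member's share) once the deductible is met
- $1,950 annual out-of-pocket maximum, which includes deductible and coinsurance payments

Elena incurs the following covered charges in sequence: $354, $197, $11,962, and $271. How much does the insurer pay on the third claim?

Claim 1 — $354: fully absorbed by the deductible. Member owes $354 (running OOP $354). Insurer: $354 − $354 = $0.
Claim 2 — $197: all of it applies to the deductible. Member owes $197 (running OOP $551). Insurer: $197 − $197 = $0.
Claim 3 — $11,962: deductible takes $75, $11,887 remains; coinsurance $11,887 × 40% = $4,754.80. Deductible plus coinsurance: $75 + $4,754.80 = $4,829.80. OOP would hit $5,380.80 > $1,950, so the cap limits the member to $1,950 − $551 = $1,399. Plan pays $11,962 − $1,399 = $10,563.

$10,563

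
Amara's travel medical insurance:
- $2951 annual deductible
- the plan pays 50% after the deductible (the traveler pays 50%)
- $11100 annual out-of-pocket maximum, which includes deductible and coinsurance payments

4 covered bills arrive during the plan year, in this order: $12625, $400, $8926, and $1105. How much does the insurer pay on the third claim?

$5814

Claim 1 — $12625: $2951 finishes the deductible; $9674 goes to coinsurance; coinsurance $9674 × 50% = $4837. Traveler pays $7788; OOP now $7788. Insurer: $12625 − $7788 = $4837.
Claim 2 — $400: deductible already satisfied, so traveler's share is 50% × $400 = $200. Traveler pays $200; OOP now $7988. Insurer: $400 − $200 = $200.
Claim 3 — $8926: deductible already satisfied, so traveler's share is 50% × $8926 = $4463. Adding that to $7988 gives $12451, past the $11100 cap; traveler pays only $11100 − $7988 = $3112. Plan pays $8926 − $3112 = $5814.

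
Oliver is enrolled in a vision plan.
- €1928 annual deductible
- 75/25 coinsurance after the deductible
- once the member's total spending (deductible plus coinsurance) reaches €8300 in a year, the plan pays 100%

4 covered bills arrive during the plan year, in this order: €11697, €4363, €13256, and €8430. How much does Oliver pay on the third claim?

€2839

Bill 1, €11697: €1928 to deductible, leaving €9769; member's 25% is €2442.25. Member pays €4370.25; OOP now €4370.25.
Bill 2, €4363: deductible already satisfied, so member's share is 25% × €4363 = €1090.75. Member pays €1090.75; OOP now €5461.
Bill 3, €13256: 25% coinsurance on €13256 = €3314. OOP would hit €8775 > €8300, so the cap limits the member to €8300 − €5461 = €2839.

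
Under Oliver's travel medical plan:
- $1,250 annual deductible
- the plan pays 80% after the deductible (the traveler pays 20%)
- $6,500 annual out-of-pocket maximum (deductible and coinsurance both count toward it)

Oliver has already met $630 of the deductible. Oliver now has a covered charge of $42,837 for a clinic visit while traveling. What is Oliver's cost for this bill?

Remaining deductible: $1,250 − $630 = $620.
The remaining $42,217 (= $42,837 − $620) moves to coinsurance.
Coinsurance: $42,217 × 20% = $8,443.40.
So the traveler owes $620 + $8,443.40 = $9,063.40 before any cap.
Adding $9,063.40 to the $630 already spent would give $9,693.40, which exceeds the $6,500 cap; the traveler pays just $6,500 − $630 = $5,870.

$5,870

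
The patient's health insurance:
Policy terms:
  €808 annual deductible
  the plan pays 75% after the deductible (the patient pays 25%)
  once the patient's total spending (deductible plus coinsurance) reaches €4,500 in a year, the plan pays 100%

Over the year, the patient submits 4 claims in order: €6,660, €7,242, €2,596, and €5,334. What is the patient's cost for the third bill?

Claim 1 (€6,660): deductible takes €808, €5,852 remains; 25% of €5,852 = €1,463. Cost to patient: €2,271. OOP to date €2,271.
Claim 2 (€7,242): deductible met; 25% of €7,242 = €1,810.50. Patient owes €1,810.50 (running OOP €4,081.50).
Claim 3 (€2,596): deductible met; 25% of €2,596 = €649. That would push OOP to €4,730.50, over the €4,500 cap, so patient pays €4,500 − €4,081.50 = €418.50.

€418.50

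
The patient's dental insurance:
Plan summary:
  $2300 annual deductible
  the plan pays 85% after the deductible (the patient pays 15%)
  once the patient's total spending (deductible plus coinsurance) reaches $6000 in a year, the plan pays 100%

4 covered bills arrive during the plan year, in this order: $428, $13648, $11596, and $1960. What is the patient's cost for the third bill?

Claim 1 — $428: entire amount goes to the deductible. Patient owes $428 (running OOP $428).
Claim 2 — $13648: deductible takes $1872, $11776 remains; 15% of $11776 = $1766.40. Patient pays $3638.40; OOP now $4066.40.
Claim 3 — $11596: deductible met; 15% of $11596 = $1739.40. Cost to patient: $1739.40. OOP to date $5805.80.

$1739.40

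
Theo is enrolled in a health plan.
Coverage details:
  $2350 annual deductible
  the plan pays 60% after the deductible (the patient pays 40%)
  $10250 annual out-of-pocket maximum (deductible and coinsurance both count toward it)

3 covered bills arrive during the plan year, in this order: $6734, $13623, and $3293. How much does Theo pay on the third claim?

$697.20

Claim 1 — $6734: $2350 finishes the deductible; $4384 goes to coinsurance; patient's 40% is $1753.60. Cost to patient: $4103.60. OOP to date $4103.60.
Claim 2 — $13623: 40% coinsurance on $13623 = $5449.20. Patient pays $5449.20; OOP now $9552.80.
Claim 3 — $3293: deductible met; 40% of $3293 = $1317.20. OOP would hit $10870 > $10250, so the cap limits the patient to $10250 − $9552.80 = $697.20.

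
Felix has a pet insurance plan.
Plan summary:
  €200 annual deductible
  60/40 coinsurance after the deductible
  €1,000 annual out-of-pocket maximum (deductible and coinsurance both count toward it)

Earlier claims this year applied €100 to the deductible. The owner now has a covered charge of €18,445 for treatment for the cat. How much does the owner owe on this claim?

€900

€100 of the €200 deductible is already met, leaving €100.
The remaining €18,345 (= €18,445 − €100) moves to coinsurance.
Coinsurance: €18,345 × 40% = €7,338.
Owner responsibility before any cap: €100 + €7,338 = €7,438.
Year-to-date out-of-pocket would reach €100 + €7,438 = €7,538, above the €1,000 maximum, so the owner pays only €1,000 − €100 = €900.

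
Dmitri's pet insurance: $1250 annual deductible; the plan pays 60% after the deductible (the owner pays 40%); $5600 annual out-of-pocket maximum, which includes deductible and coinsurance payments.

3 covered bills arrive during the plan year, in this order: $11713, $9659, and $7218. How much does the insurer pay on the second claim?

$9494.20

Bill 1, $11713: $1250 finishes the deductible; $10463 goes to coinsurance; owner's 40% is $4185.20. Owner pays $5435.20; OOP now $5435.20. Plan pays $11713 − $5435.20 = $6277.80.
Bill 2, $9659: deductible met; 40% of $9659 = $3863.60. That would push OOP to $9298.80, over the $5600 cap, so owner pays $5600 − $5435.20 = $164.80. Insurer: $9659 − $164.80 = $9494.20.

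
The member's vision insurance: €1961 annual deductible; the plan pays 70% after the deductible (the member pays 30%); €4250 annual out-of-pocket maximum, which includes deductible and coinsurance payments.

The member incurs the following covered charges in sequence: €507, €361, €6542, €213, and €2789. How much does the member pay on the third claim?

€2727.70

Bill 1, €507: all of it applies to the deductible. Member pays €507; OOP now €507.
Bill 2, €361: entire amount goes to the deductible. Cost to member: €361. OOP to date €868.
Bill 3, €6542: €1093 finishes the deductible; €5449 goes to coinsurance; coinsurance €5449 × 30% = €1634.70. Cost to member: €2727.70. OOP to date €3595.70.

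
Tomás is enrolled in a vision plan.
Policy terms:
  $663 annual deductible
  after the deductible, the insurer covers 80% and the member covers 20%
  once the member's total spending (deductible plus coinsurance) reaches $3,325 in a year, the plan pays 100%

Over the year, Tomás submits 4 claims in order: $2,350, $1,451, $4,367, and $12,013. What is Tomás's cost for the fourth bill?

$1,161

Bill 1, $2,350: $663 finishes the deductible; $1,687 goes to coinsurance; 20% of $1,687 = $337.40. Member pays $1,000.40; OOP now $1,000.40.
Bill 2, $1,451: deductible met; 20% of $1,451 = $290.20. Member pays $290.20; OOP now $1,290.60.
Bill 3, $4,367: deductible met; 20% of $4,367 = $873.40. Member owes $873.40 (running OOP $2,164).
Bill 4, $12,013: deductible met; 20% of $12,013 = $2,402.60. OOP would hit $4,566.60 > $3,325, so the cap limits the member to $3,325 − $2,164 = $1,161.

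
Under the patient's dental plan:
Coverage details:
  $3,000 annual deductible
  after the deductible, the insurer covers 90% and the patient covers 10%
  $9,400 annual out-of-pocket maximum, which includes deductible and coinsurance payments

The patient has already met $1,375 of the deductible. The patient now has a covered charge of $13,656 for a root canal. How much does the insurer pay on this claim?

Deductible still to meet: $3,000 − $1,375 = $1,625.
After the $1,625 deductible portion, $13,656 − $1,625 = $12,031 is subject to coinsurance.
Patient's 10% share of $12,031 is $1,203.10.
Patient responsibility before any cap: $1,625 + $1,203.10 = $2,828.10.
Cumulative spending $1,375 + $2,828.10 = $4,203.10 stays under the $9,400 maximum.
The plan picks up $13,656 − $2,828.10 = $10,827.90.

$10,827.90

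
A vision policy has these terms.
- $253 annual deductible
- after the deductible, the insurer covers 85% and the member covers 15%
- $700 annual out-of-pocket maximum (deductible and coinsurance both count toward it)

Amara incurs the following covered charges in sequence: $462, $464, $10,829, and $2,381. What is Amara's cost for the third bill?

#1 ($462): deductible takes $253, $209 remains; 15% of $209 = $31.35. Cost to member: $284.35. OOP to date $284.35.
#2 ($464): deductible met; 15% of $464 = $69.60. Cost to member: $69.60. OOP to date $353.95.
#3 ($10,829): deductible met; 15% of $10,829 = $1,624.35. OOP would hit $1,978.30 > $700, so the cap limits the member to $700 − $353.95 = $346.05.

$346.05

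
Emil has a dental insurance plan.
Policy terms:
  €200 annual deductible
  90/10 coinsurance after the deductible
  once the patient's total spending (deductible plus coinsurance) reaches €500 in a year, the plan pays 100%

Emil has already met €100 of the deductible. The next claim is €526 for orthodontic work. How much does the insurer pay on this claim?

€100 of the €200 deductible is already met, leaving €100.
That leaves €526 − €100 = €426 for coinsurance.
Coinsurance: €426 × 10% = €42.60.
That puts the patient's cost at €100 + €42.60 = €142.60 before any cap.
Total out-of-pocket so far would be €100 + €142.60 = €242.60, below the €500 cap — no reduction.
Insurer pays the balance: €526 − €142.60 = €383.40.

€383.40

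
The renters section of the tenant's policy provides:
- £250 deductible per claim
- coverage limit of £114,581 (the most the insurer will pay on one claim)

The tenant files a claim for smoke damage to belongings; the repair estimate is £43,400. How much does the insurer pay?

£43,150

Subtract the deductible: £43,400 − £250 = £43,150.
That's under the £114,581 cap, so the insurer reimburses the full £43,150.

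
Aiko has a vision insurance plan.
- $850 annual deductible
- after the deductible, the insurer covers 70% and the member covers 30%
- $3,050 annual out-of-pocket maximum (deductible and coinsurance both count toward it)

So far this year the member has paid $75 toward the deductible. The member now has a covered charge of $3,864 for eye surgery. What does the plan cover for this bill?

Deductible still to meet: $850 − $75 = $775.
The remaining $3,089 (= $3,864 − $775) moves to coinsurance.
Coinsurance: $3,089 × 30% = $926.70.
That puts the member's cost at $775 + $926.70 = $1,701.70 before any cap.
Year-to-date out-of-pocket becomes $75 + $1,701.70 = $1,776.70, still under the $3,050 maximum, so no cap applies.
The insurer covers the remainder: $3,864 − $1,701.70 = $2,162.30.

$2,162.30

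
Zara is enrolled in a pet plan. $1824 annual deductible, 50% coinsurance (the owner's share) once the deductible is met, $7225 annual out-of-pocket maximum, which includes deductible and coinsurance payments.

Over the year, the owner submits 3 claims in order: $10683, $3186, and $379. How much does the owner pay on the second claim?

Bill 1, $10683: $1824 to deductible, leaving $8859; owner's 50% is $4429.50. Cost to owner: $6253.50. OOP to date $6253.50.
Bill 2, $3186: deductible already satisfied, so owner's share is 50% × $3186 = $1593. OOP would hit $7846.50 > $7225, so the cap limits the owner to $7225 − $6253.50 = $971.50.

$971.50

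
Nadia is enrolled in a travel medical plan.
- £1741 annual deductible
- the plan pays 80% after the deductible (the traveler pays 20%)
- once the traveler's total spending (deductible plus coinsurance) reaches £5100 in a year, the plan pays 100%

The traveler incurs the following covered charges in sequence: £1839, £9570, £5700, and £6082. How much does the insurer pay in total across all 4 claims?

Claim 1 (£1839): £1741 to deductible, leaving £98; traveler's 20% is £19.60. Traveler owes £1760.60 (running OOP £1760.60). Plan pays £1839 − £1760.60 = £78.40.
Claim 2 (£9570): deductible already satisfied, so traveler's share is 20% × £9570 = £1914. Traveler owes £1914 (running OOP £3674.60). Plan pays £9570 − £1914 = £7656.
Claim 3 (£5700): deductible met; 20% of £5700 = £1140. Traveler pays £1140; OOP now £4814.60. Plan pays £5700 − £1140 = £4560.
Claim 4 (£6082): deductible met; 20% of £6082 = £1216.40. Adding that to £4814.60 gives £6031, past the £5100 cap; traveler pays only £5100 − £4814.60 = £285.40. Insurer: £6082 − £285.40 = £5796.60.
Insurer total = bills − traveler's total = £23191 − £5100 = £18091.

£18091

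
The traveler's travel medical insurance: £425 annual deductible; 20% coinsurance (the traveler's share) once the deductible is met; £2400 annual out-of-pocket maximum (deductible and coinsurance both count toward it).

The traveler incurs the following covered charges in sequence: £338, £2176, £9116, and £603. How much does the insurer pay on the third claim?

£7558.80

Bill 1, £338: entire amount goes to the deductible. Traveler pays £338; OOP now £338. Insurer: £338 − £338 = £0.
Bill 2, £2176: deductible takes £87, £2089 remains; coinsurance £2089 × 20% = £417.80. Cost to traveler: £504.80. OOP to date £842.80. Insurer: £2176 − £504.80 = £1671.20.
Bill 3, £9116: deductible already satisfied, so traveler's share is 20% × £9116 = £1823.20. Adding that to £842.80 gives £2666, past the £2400 cap; traveler pays only £2400 − £842.80 = £1557.20. Plan pays £9116 − £1557.20 = £7558.80.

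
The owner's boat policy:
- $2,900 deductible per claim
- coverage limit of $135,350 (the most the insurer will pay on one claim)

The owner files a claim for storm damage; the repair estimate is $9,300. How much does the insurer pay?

Subtract the deductible: $9,300 − $2,900 = $6,400.
$6,400 is within the $135,350 limit, so the insurer pays $6,400.

$6,400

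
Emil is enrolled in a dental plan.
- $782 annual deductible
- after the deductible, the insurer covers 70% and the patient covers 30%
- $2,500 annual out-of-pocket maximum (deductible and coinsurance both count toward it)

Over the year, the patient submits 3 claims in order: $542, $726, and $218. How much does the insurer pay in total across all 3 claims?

Bill 1, $542: entire amount goes to the deductible. Patient owes $542 (running OOP $542). Insurer: $542 − $542 = $0.
Bill 2, $726: deductible takes $240, $486 remains; 30% of $486 = $145.80. Patient owes $385.80 (running OOP $927.80). Insurer: $726 − $385.80 = $340.20.
Bill 3, $218: deductible already satisfied, so patient's share is 30% × $218 = $65.40. Patient pays $65.40; OOP now $993.20. Plan pays $218 − $65.40 = $152.60.
Insurer total: $0 + $340.20 + $152.60 = $492.80.

$492.80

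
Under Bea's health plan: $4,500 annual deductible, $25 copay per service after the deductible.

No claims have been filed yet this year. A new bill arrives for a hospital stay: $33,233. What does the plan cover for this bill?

$28,708

Deductible not yet touched, so the first $4,500 of the bill goes to the deductible.
The remaining $28,733 (= $33,233 − $4,500) moves to the copay.
Copay on this service: $25.
That puts the patient's cost at $4,500 + $25 = $4,525.
The plan picks up $33,233 − $4,525 = $28,708.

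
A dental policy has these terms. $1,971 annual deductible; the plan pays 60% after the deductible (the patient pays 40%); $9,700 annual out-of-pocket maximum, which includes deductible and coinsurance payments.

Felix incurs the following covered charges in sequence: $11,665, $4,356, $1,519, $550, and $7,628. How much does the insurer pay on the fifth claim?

$6,346.60

Claim 1 — $11,665: deductible takes $1,971, $9,694 remains; coinsurance $9,694 × 40% = $3,877.60. Cost to patient: $5,848.60. OOP to date $5,848.60. Insurer: $11,665 − $5,848.60 = $5,816.40.
Claim 2 — $4,356: deductible already satisfied, so patient's share is 40% × $4,356 = $1,742.40. Patient owes $1,742.40 (running OOP $7,591). Plan pays $4,356 − $1,742.40 = $2,613.60.
Claim 3 — $1,519: 40% coinsurance on $1,519 = $607.60. Patient pays $607.60; OOP now $8,198.60. Plan pays $1,519 − $607.60 = $911.40.
Claim 4 — $550: deductible met; 40% of $550 = $220. Patient pays $220; OOP now $8,418.60. Insurer: $550 − $220 = $330.
Claim 5 — $7,628: deductible met; 40% of $7,628 = $3,051.20. OOP would hit $11,469.80 > $9,700, so the cap limits the patient to $9,700 − $8,418.60 = $1,281.40. Insurer: $7,628 − $1,281.40 = $6,346.60.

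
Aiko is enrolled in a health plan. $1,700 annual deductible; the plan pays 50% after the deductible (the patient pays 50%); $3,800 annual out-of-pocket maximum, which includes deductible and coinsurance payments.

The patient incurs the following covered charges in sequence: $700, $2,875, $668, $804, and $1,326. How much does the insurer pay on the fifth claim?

$899.50

Claim 1 ($700): fully absorbed by the deductible. Patient owes $700 (running OOP $700). Plan pays $700 − $700 = $0.
Claim 2 ($2,875): $1,000 finishes the deductible; $1,875 goes to coinsurance; patient's 50% is $937.50. Cost to patient: $1,937.50. OOP to date $2,637.50. Insurer: $2,875 − $1,937.50 = $937.50.
Claim 3 ($668): deductible met; 50% of $668 = $334. Patient pays $334; OOP now $2,971.50. Insurer: $668 − $334 = $334.
Claim 4 ($804): 50% coinsurance on $804 = $402. Patient pays $402; OOP now $3,373.50. Plan pays $804 − $402 = $402.
Claim 5 ($1,326): 50% coinsurance on $1,326 = $663. That would push OOP to $4,036.50, over the $3,800 cap, so patient pays $3,800 − $3,373.50 = $426.50. Insurer: $1,326 − $426.50 = $899.50.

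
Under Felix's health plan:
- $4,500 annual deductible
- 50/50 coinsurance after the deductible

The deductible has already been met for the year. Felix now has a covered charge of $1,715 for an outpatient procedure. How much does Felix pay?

$857.50

With the deductible met, the entire $1,715 is subject to coinsurance.
Coinsurance: $1,715 × 50% = $857.50.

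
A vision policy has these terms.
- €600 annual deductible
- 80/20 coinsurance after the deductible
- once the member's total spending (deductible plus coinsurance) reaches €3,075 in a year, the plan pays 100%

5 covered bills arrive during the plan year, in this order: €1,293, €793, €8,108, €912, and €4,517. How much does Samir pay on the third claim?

Claim 1 (€1,293): deductible takes €600, €693 remains; member's 20% is €138.60. Member pays €738.60; OOP now €738.60.
Claim 2 (€793): deductible already satisfied, so member's share is 20% × €793 = €158.60. Member owes €158.60 (running OOP €897.20).
Claim 3 (€8,108): deductible already satisfied, so member's share is 20% × €8,108 = €1,621.60. Member pays €1,621.60; OOP now €2,518.80.

€1,621.60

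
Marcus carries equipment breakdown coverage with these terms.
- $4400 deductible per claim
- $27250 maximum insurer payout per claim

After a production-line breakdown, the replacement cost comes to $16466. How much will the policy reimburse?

Subtract the deductible: $16466 − $4400 = $12066.
$12066 is within the $27250 limit, so the insurer pays $12066.

$12066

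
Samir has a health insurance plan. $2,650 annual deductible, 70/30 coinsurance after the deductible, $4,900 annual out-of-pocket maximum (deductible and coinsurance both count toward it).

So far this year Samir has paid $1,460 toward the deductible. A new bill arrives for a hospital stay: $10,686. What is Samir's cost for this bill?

Remaining deductible: $2,650 − $1,460 = $1,190.
The remaining $9,496 (= $10,686 − $1,190) moves to coinsurance.
30% of $9,496 = $2,848.80 falls to the patient.
That puts the patient's cost at $1,190 + $2,848.80 = $4,038.80 before any cap.
Year-to-date out-of-pocket would reach $1,460 + $4,038.80 = $5,498.80, above the $4,900 maximum, so the patient pays only $4,900 − $1,460 = $3,440.

$3,440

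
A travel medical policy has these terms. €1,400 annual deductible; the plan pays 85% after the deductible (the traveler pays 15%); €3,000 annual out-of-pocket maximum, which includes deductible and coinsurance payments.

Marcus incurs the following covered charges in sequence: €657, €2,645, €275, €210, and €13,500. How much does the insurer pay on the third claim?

€233.75

Claim 1 (€657): entire amount goes to the deductible. Cost to traveler: €657. OOP to date €657. Plan pays €657 − €657 = €0.
Claim 2 (€2,645): €743 finishes the deductible; €1,902 goes to coinsurance; 15% of €1,902 = €285.30. Traveler pays €1,028.30; OOP now €1,685.30. Plan pays €2,645 − €1,028.30 = €1,616.70.
Claim 3 (€275): deductible already satisfied, so traveler's share is 15% × €275 = €41.25. Cost to traveler: €41.25. OOP to date €1,726.55. Plan pays €275 − €41.25 = €233.75.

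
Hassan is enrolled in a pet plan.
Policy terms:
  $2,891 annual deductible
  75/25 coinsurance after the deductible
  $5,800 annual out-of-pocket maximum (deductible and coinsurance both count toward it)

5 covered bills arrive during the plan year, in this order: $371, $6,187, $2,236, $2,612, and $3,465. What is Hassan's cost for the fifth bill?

#1 ($371): entire amount goes to the deductible. Owner owes $371 (running OOP $371).
#2 ($6,187): deductible takes $2,520, $3,667 remains; coinsurance $3,667 × 25% = $916.75. Owner pays $3,436.75; OOP now $3,807.75.
#3 ($2,236): deductible already satisfied, so owner's share is 25% × $2,236 = $559. Owner owes $559 (running OOP $4,366.75).
#4 ($2,612): 25% coinsurance on $2,612 = $653. Cost to owner: $653. OOP to date $5,019.75.
#5 ($3,465): deductible met; 25% of $3,465 = $866.25. OOP would hit $5,886 > $5,800, so the cap limits the owner to $5,800 − $5,019.75 = $780.25.

$780.25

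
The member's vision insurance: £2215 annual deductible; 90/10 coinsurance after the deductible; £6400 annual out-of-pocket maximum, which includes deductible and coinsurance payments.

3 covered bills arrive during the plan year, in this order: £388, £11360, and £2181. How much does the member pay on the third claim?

£218.10

#1 (£388): entire amount goes to the deductible. Cost to member: £388. OOP to date £388.
#2 (£11360): £1827 finishes the deductible; £9533 goes to coinsurance; coinsurance £9533 × 10% = £953.30. Member pays £2780.30; OOP now £3168.30.
#3 (£2181): deductible already satisfied, so member's share is 10% × £2181 = £218.10. Cost to member: £218.10. OOP to date £3386.40.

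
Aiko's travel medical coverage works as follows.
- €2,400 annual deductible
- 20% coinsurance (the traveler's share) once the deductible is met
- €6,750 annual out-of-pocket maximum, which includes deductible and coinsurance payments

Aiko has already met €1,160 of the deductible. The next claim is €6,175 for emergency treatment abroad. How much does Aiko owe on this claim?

€2,227

Remaining deductible: €2,400 − €1,160 = €1,240.
The remaining €4,935 (= €6,175 − €1,240) moves to coinsurance.
Traveler's 20% share of €4,935 is €987.
That puts the traveler's cost at €1,240 + €987 = €2,227 before any cap.
Cumulative spending €1,160 + €2,227 = €3,387 stays under the €6,750 maximum.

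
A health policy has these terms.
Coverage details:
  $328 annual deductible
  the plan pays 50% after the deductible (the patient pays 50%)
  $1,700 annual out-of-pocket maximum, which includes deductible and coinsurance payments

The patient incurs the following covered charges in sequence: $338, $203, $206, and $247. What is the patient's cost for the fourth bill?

Claim 1 — $338: $328 finishes the deductible; $10 goes to coinsurance; 50% of $10 = $5. Patient pays $333; OOP now $333.
Claim 2 — $203: deductible met; 50% of $203 = $101.50. Patient pays $101.50; OOP now $434.50.
Claim 3 — $206: deductible met; 50% of $206 = $103. Cost to patient: $103. OOP to date $537.50.
Claim 4 — $247: deductible already satisfied, so patient's share is 50% × $247 = $123.50. Patient pays $123.50; OOP now $661.

$123.50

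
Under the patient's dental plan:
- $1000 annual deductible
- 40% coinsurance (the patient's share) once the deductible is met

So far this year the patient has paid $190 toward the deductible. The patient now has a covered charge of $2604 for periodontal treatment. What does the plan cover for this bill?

$1076.40

Deductible still to meet: $1000 − $190 = $810.
After the $810 deductible portion, $2604 − $810 = $1794 is subject to coinsurance.
Patient's 40% share of $1794 is $717.60.
That puts the patient's cost at $810 + $717.60 = $1527.60.
The plan picks up $2604 − $1527.60 = $1076.40.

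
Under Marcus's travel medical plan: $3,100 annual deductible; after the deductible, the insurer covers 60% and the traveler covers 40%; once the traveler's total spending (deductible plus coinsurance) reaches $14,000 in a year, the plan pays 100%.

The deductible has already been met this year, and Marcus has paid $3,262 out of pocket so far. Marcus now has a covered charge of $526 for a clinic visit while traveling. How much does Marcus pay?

$210.40

The deductible is already satisfied, so the full bill goes to coinsurance.
Coinsurance: $526 × 40% = $210.40.
Cumulative spending $3,262 + $210.40 = $3,472.40 stays under the $14,000 maximum.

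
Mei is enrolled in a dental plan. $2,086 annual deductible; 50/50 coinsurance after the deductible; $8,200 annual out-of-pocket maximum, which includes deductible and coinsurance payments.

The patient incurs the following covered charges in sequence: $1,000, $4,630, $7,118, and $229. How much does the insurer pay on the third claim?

$3,559

Claim 1 — $1,000: fully absorbed by the deductible. Patient pays $1,000; OOP now $1,000. Plan pays $1,000 − $1,000 = $0.
Claim 2 — $4,630: deductible takes $1,086, $3,544 remains; 50% of $3,544 = $1,772. Patient owes $2,858 (running OOP $3,858). Plan pays $4,630 − $2,858 = $1,772.
Claim 3 — $7,118: deductible met; 50% of $7,118 = $3,559. Patient owes $3,559 (running OOP $7,417). Plan pays $7,118 − $3,559 = $3,559.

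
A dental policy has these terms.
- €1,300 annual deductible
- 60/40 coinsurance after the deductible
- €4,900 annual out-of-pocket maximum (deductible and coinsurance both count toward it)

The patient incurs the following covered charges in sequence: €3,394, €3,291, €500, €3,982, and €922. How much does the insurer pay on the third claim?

Claim 1 (€3,394): deductible takes €1,300, €2,094 remains; coinsurance €2,094 × 40% = €837.60. Patient owes €2,137.60 (running OOP €2,137.60). Insurer: €3,394 − €2,137.60 = €1,256.40.
Claim 2 (€3,291): 40% coinsurance on €3,291 = €1,316.40. Patient owes €1,316.40 (running OOP €3,454). Insurer: €3,291 − €1,316.40 = €1,974.60.
Claim 3 (€500): 40% coinsurance on €500 = €200. Patient pays €200; OOP now €3,654. Plan pays €500 − €200 = €300.

€300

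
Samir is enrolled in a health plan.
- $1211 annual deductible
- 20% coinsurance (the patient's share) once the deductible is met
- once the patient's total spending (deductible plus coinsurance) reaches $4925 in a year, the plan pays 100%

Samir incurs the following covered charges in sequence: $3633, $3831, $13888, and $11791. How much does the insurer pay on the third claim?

Bill 1, $3633: deductible takes $1211, $2422 remains; patient's 20% is $484.40. Cost to patient: $1695.40. OOP to date $1695.40. Plan pays $3633 − $1695.40 = $1937.60.
Bill 2, $3831: deductible already satisfied, so patient's share is 20% × $3831 = $766.20. Patient pays $766.20; OOP now $2461.60. Insurer: $3831 − $766.20 = $3064.80.
Bill 3, $13888: deductible already satisfied, so patient's share is 20% × $13888 = $2777.60. That would push OOP to $5239.20, over the $4925 cap, so patient pays $4925 − $2461.60 = $2463.40. Plan pays $13888 − $2463.40 = $11424.60.

$11424.60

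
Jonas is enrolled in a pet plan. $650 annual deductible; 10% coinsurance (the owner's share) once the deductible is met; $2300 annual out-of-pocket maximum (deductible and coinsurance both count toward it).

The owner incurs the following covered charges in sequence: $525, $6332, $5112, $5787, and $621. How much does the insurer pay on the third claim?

Claim 1 — $525: entire amount goes to the deductible. Cost to owner: $525. OOP to date $525. Plan pays $525 − $525 = $0.
Claim 2 — $6332: deductible takes $125, $6207 remains; 10% of $6207 = $620.70. Owner owes $745.70 (running OOP $1270.70). Insurer: $6332 − $745.70 = $5586.30.
Claim 3 — $5112: deductible already satisfied, so owner's share is 10% × $5112 = $511.20. Owner pays $511.20; OOP now $1781.90. Insurer: $5112 − $511.20 = $4600.80.

$4600.80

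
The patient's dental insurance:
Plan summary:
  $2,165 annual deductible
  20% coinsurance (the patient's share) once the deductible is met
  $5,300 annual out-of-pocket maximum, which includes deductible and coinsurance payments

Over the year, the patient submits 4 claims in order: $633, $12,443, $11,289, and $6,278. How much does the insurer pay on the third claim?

$10,336.20

#1 ($633): all of it applies to the deductible. Patient pays $633; OOP now $633. Plan pays $633 − $633 = $0.
#2 ($12,443): $1,532 to deductible, leaving $10,911; coinsurance $10,911 × 20% = $2,182.20. Patient owes $3,714.20 (running OOP $4,347.20). Insurer: $12,443 − $3,714.20 = $8,728.80.
#3 ($11,289): 20% coinsurance on $11,289 = $2,257.80. Adding that to $4,347.20 gives $6,605, past the $5,300 cap; patient pays only $5,300 − $4,347.20 = $952.80. Insurer: $11,289 − $952.80 = $10,336.20.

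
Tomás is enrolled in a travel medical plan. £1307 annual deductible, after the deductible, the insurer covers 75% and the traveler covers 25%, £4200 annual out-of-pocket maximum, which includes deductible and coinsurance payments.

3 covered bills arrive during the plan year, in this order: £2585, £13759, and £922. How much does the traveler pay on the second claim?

Bill 1, £2585: £1307 finishes the deductible; £1278 goes to coinsurance; traveler's 25% is £319.50. Traveler pays £1626.50; OOP now £1626.50.
Bill 2, £13759: 25% coinsurance on £13759 = £3439.75. Adding that to £1626.50 gives £5066.25, past the £4200 cap; traveler pays only £4200 − £1626.50 = £2573.50.

£2573.50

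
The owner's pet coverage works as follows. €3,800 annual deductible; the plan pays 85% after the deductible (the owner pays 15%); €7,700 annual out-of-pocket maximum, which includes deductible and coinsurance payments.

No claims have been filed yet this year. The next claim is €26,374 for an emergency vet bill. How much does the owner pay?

€7,186.10

Deductible not yet touched, so the first €3,800 of the bill goes to the deductible.
That leaves €26,374 − €3,800 = €22,574 for coinsurance.
Coinsurance: €22,574 × 15% = €3,386.10.
That puts the owner's cost at €3,800 + €3,386.10 = €7,186.10 before any cap.
Year-to-date out-of-pocket becomes €0 + €7,186.10 = €7,186.10, still under the €7,700 maximum, so no cap applies.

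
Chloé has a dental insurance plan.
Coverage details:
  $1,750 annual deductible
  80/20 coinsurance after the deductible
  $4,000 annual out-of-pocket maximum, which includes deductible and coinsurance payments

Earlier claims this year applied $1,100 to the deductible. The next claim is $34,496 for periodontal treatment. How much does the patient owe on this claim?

Remaining deductible: $1,750 − $1,100 = $650.
After the $650 deductible portion, $34,496 − $650 = $33,846 is subject to coinsurance.
Coinsurance: $33,846 × 20% = $6,769.20.
Patient responsibility before any cap: $650 + $6,769.20 = $7,419.20.
Adding $7,419.20 to the $1,100 already spent would give $8,519.20, which exceeds the $4,000 cap; the patient pays just $4,000 − $1,100 = $2,900.

$2,900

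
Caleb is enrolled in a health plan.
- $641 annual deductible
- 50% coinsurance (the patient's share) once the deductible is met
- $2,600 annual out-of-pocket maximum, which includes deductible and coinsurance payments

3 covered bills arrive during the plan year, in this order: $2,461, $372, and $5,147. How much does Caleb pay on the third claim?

Bill 1, $2,461: $641 finishes the deductible; $1,820 goes to coinsurance; coinsurance $1,820 × 50% = $910. Patient pays $1,551; OOP now $1,551.
Bill 2, $372: deductible already satisfied, so patient's share is 50% × $372 = $186. Patient owes $186 (running OOP $1,737).
Bill 3, $5,147: 50% coinsurance on $5,147 = $2,573.50. OOP would hit $4,310.50 > $2,600, so the cap limits the patient to $2,600 − $1,737 = $863.

$863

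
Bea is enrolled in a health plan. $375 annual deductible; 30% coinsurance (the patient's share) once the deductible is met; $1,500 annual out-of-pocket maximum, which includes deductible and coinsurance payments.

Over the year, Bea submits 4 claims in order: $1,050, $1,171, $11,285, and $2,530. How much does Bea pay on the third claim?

Claim 1 — $1,050: $375 finishes the deductible; $675 goes to coinsurance; coinsurance $675 × 30% = $202.50. Patient pays $577.50; OOP now $577.50.
Claim 2 — $1,171: deductible met; 30% of $1,171 = $351.30. Patient pays $351.30; OOP now $928.80.
Claim 3 — $11,285: deductible already satisfied, so patient's share is 30% × $11,285 = $3,385.50. That would push OOP to $4,314.30, over the $1,500 cap, so patient pays $1,500 − $928.80 = $571.20.

$571.20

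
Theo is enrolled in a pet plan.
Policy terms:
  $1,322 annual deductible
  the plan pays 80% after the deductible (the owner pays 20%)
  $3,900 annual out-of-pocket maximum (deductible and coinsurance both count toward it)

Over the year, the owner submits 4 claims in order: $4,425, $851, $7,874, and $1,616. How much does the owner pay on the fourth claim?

$212.40

#1 ($4,425): $1,322 to deductible, leaving $3,103; coinsurance $3,103 × 20% = $620.60. Cost to owner: $1,942.60. OOP to date $1,942.60.
#2 ($851): 20% coinsurance on $851 = $170.20. Owner owes $170.20 (running OOP $2,112.80).
#3 ($7,874): deductible already satisfied, so owner's share is 20% × $7,874 = $1,574.80. Owner pays $1,574.80; OOP now $3,687.60.
#4 ($1,616): deductible already satisfied, so owner's share is 20% × $1,616 = $323.20. Adding that to $3,687.60 gives $4,010.80, past the $3,900 cap; owner pays only $3,900 − $3,687.60 = $212.40.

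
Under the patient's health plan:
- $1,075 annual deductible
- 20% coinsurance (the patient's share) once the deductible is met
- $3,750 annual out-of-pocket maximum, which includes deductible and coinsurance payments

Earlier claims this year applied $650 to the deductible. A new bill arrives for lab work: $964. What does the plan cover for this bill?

Remaining deductible: $1,075 − $650 = $425.
That leaves $964 − $425 = $539 for coinsurance.
Patient's 20% share of $539 is $107.80.
That puts the patient's cost at $425 + $107.80 = $532.80 before any cap.
Year-to-date out-of-pocket becomes $650 + $532.80 = $1,182.80, still under the $3,750 maximum, so no cap applies.
Insurer pays the balance: $964 − $532.80 = $431.20.

$431.20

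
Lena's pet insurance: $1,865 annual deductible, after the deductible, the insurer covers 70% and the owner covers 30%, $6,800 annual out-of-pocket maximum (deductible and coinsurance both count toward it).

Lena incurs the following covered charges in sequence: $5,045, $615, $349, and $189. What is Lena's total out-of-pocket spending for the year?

#1 ($5,045): $1,865 to deductible, leaving $3,180; owner's 30% is $954. Cost to owner: $2,819. OOP to date $2,819.
#2 ($615): deductible met; 30% of $615 = $184.50. Owner pays $184.50; OOP now $3,003.50.
#3 ($349): deductible already satisfied, so owner's share is 30% × $349 = $104.70. Owner owes $104.70 (running OOP $3,108.20).
#4 ($189): deductible already satisfied, so owner's share is 30% × $189 = $56.70. Cost to owner: $56.70. OOP to date $3,164.90.
Summing the owner's payments: $2,819 + $184.50 + $104.70 + $56.70 = $3,164.90.

$3,164.90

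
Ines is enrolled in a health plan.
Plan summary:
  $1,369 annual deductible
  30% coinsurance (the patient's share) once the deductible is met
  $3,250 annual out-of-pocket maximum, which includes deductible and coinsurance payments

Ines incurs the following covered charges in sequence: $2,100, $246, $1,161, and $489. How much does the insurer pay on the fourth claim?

#1 ($2,100): $1,369 to deductible, leaving $731; 30% of $731 = $219.30. Patient pays $1,588.30; OOP now $1,588.30. Insurer: $2,100 − $1,588.30 = $511.70.
#2 ($246): deductible met; 30% of $246 = $73.80. Patient pays $73.80; OOP now $1,662.10. Insurer: $246 − $73.80 = $172.20.
#3 ($1,161): deductible already satisfied, so patient's share is 30% × $1,161 = $348.30. Patient pays $348.30; OOP now $2,010.40. Plan pays $1,161 − $348.30 = $812.70.
#4 ($489): deductible met; 30% of $489 = $146.70. Cost to patient: $146.70. OOP to date $2,157.10. Insurer: $489 − $146.70 = $342.30.

$342.30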